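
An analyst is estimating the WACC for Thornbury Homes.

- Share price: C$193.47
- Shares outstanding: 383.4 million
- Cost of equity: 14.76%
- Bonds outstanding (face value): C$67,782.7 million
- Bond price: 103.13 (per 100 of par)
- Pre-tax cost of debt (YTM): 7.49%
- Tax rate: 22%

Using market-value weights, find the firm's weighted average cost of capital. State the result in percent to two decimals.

10.43%

Market value of equity E = 193.47 × 383.4m = 74176.398m. Market value of debt D = 67782.7m × 103.13/100 = 69904.29851m.
Total capital V = 74176.398 + 69904.29851 = 144080.69651.
Equity: weight = 74176.398/144080.69651 = 0.5148; cost = 14.76%.
Bonds outstanding: weight = 69904.29851/144080.69651 = 0.4852; after-tax cost = 7.49% × (1 − 22%) = 5.8422%.
WACC = 0.5148 × 14.7600% + 0.4852 × 5.8422% = 10.4333%.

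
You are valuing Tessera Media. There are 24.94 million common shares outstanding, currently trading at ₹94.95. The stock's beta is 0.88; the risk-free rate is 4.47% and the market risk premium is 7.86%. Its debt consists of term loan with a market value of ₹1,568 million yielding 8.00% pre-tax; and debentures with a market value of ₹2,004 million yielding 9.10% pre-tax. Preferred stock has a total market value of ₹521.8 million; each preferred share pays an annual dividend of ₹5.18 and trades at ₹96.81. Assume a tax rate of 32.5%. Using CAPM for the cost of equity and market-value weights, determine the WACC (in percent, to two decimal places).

7.82%

Cost of equity via CAPM: Re = 4.47% + 0.88 × 7.86% = 11.3868%.
Cost of preferred: Rp = 5.18 / 96.81 = 5.3507%.
Market value of equity E = 94.95 × 24.94m = 2368.053m.
Total capital V = 2368.053 + 521.8 + 1568 + 2004 = 6461.853.
Equity: weight = 2368.053/6461.853 = 0.3665; cost = 11.3868%.
Preferred: weight = 521.8/6461.853 = 0.0808; cost = 5.3507%.
Term loan: weight = 1568/6461.853 = 0.2427; after-tax cost = 8% × (1 − 32.5%) = 5.4000%.
Debentures: weight = 2004/6461.853 = 0.3101; after-tax cost = 9.1% × (1 − 32.5%) = 6.1425%.
WACC = 0.3665 × 11.3868% + 0.0808 × 5.3507% + 0.2427 × 5.4000% + 0.3101 × 6.1425% = 7.8203%.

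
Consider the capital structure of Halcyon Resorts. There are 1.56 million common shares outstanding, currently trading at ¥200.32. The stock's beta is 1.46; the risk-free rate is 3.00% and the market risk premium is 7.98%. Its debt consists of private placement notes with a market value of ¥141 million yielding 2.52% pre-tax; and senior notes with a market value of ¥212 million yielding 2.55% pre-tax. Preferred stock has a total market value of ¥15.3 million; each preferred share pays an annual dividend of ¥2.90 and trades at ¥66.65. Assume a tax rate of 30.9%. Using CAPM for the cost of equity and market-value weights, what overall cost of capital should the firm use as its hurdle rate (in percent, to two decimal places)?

Cost of equity via CAPM: Re = 3.0% + 1.46 × 7.98% = 14.6508%.
Cost of preferred: Rp = 2.9 / 66.65 = 4.3511%.
Market value of equity E = 200.32 × 1.56m = 312.4992m.
Total capital V = 312.4992 + 15.3 + 141 + 212 = 680.7992.
Equity: weight = 312.4992/680.7992 = 0.4590; cost = 14.6508%.
Preferred: weight = 15.3/680.7992 = 0.0225; cost = 4.3511%.
Private placement notes: weight = 141/680.7992 = 0.2071; after-tax cost = 2.52% × (1 − 30.9%) = 1.7413%.
Senior notes: weight = 212/680.7992 = 0.3114; after-tax cost = 2.55% × (1 − 30.9%) = 1.7621%.
WACC = 0.4590 × 14.6508% + 0.0225 × 4.3511% + 0.2071 × 1.7413% + 0.3114 × 1.7621% = 7.7321%.

7.73%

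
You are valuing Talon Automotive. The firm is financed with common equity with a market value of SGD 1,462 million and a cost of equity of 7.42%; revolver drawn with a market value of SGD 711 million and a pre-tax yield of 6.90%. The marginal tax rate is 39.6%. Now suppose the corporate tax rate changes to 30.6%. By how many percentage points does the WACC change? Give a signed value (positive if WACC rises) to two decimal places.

+0.20 pp

Current WACC:
Total capital V = 1462 + 711 = 2173.
Equity: weight = 1462/2173 = 0.6728; cost = 7.42%.
Revolver drawn: weight = 711/2173 = 0.3272; after-tax cost = 6.9% × (1 − 39.6%) = 4.1676%.
WACC = 0.6728 × 7.4200% + 0.3272 × 4.1676% = 6.3558%.
After the change:
Total capital V = 1462 + 711 = 2173.
Equity: weight = 1462/2173 = 0.6728; cost = 7.42%.
Revolver drawn: weight = 711/2173 = 0.3272; after-tax cost = 6.9% × (1 − 30.6%) = 4.7886%.
WACC = 0.6728 × 7.4200% + 0.3272 × 4.7886% = 6.5590%.
Change in WACC = 6.5590% − 6.3558% = 0.2032 pp.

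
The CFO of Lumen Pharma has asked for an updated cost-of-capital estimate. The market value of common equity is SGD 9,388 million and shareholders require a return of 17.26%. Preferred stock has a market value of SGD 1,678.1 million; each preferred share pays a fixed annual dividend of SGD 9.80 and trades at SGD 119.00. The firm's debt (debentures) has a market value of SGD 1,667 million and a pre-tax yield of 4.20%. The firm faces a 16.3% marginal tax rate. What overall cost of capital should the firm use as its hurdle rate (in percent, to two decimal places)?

Cost of preferred: Rp = 9.8 / 119.0 = 8.2353%.
Total capital V = 9388 + 1678.1 + 1667 = 12733.1.
Equity: weight = 9388/12733.1 = 0.7373; cost = 17.26%.
Preferred: weight = 1678.1/12733.1 = 0.1318; cost = 8.2353%.
Debentures: weight = 1667/12733.1 = 0.1309; after-tax cost = 4.2% × (1 − 16.3%) = 3.5154%.
WACC = 0.7373 × 17.2600% + 0.1318 × 8.2353% + 0.1309 × 3.5154% = 14.2712%.

14.27%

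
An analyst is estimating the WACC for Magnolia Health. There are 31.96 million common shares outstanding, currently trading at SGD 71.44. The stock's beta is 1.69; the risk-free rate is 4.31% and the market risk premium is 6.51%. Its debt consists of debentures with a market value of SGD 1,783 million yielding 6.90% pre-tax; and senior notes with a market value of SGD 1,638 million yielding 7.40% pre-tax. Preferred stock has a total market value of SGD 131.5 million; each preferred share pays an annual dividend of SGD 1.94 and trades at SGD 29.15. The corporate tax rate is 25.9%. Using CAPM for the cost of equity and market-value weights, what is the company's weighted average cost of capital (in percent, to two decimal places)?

9.24%

Cost of equity via CAPM: Re = 4.31% + 1.69 × 6.51% = 15.3119%.
Cost of preferred: Rp = 1.94 / 29.15 = 6.6552%.
Market value of equity E = 71.44 × 31.96m = 2283.2224m.
Total capital V = 2283.2224 + 131.5 + 1783 + 1638 = 5835.7224.
Equity: weight = 2283.2224/5835.7224 = 0.3912; cost = 15.3119%.
Preferred: weight = 131.5/5835.7224 = 0.0225; cost = 6.6552%.
Debentures: weight = 1783/5835.7224 = 0.3055; after-tax cost = 6.9% × (1 − 25.9%) = 5.1129%.
Senior notes: weight = 1638/5835.7224 = 0.2807; after-tax cost = 7.4% × (1 − 25.9%) = 5.4834%.
WACC = 0.3912 × 15.3119% + 0.0225 × 6.6552% + 0.3055 × 5.1129% + 0.2807 × 5.4834% = 9.2420%.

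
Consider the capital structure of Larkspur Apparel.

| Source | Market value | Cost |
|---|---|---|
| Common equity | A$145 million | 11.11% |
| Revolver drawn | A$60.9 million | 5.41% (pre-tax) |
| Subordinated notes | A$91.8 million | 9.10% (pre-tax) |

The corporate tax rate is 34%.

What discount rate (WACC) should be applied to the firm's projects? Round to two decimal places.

7.99%

Total capital V = 145 + 60.9 + 91.8 = 297.7.
Equity: weight = 145/297.7 = 0.4871; cost = 11.11%.
Revolver drawn: weight = 60.9/297.7 = 0.2046; after-tax cost = 5.41% × (1 − 34%) = 3.5706%.
Subordinated notes: weight = 91.8/297.7 = 0.3084; after-tax cost = 9.1% × (1 − 34%) = 6.0060%.
WACC = 0.4871 × 11.1100% + 0.2046 × 3.5706% + 0.3084 × 6.0060% = 7.9938%.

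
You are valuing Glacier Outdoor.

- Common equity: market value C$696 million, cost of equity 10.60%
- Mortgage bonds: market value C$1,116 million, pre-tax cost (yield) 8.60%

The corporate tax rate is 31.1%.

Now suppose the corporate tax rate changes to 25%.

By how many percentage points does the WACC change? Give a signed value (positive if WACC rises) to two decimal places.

+0.32 pp

Current WACC:
Total capital V = 696 + 1116 = 1812.
Equity: weight = 696/1812 = 0.3841; cost = 10.6%.
Mortgage bonds: weight = 1116/1812 = 0.6159; after-tax cost = 8.6% × (1 − 31.1%) = 5.9254%.
WACC = 0.3841 × 10.6000% + 0.6159 × 5.9254% = 7.7209%.
After the change:
Total capital V = 696 + 1116 = 1812.
Equity: weight = 696/1812 = 0.3841; cost = 10.6%.
Mortgage bonds: weight = 1116/1812 = 0.6159; after-tax cost = 8.6% × (1 − 25%) = 6.4500%.
WACC = 0.3841 × 10.6000% + 0.6159 × 6.4500% = 8.0440%.
Change in WACC = 8.0440% − 7.7209% = 0.3231 pp.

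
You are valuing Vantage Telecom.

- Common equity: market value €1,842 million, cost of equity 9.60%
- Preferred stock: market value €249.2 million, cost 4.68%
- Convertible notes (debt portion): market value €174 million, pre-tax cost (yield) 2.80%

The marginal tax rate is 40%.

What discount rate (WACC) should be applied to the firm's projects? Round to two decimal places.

Total capital V = 1842 + 249.2 + 174 = 2265.2.
Equity: weight = 1842/2265.2 = 0.8132; cost = 9.6%.
Preferred: weight = 249.2/2265.2 = 0.1100; cost = 4.68%.
Convertible notes (debt portion): weight = 174/2265.2 = 0.0768; after-tax cost = 2.8% × (1 − 40%) = 1.6800%.
WACC = 0.8132 × 9.6000% + 0.1100 × 4.6800% + 0.0768 × 1.6800% = 8.4504%.

8.45%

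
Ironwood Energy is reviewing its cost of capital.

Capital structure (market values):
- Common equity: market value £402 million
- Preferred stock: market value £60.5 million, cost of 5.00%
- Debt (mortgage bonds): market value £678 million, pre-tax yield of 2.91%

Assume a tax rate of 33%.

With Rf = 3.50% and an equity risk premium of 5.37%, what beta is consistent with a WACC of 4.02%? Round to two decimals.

Total capital V = 402 + 60.5 + 678 = 1140.5.
Equity weight = 402/1140.5 = 0.3525.
Preferred weight = 60.5/1140.5 = 0.0530.
Mortgage bonds weight = 678/1140.5 = 0.5945.
Debt contribution = 0.5945 × 2.91% × (1 − 33%) = 1.1591%.
Preferred contribution = 0.0530 × 5% = 0.2652%.
Required equity contribution = 4.02% − 1.4243% = 2.5957%  ⇒  Re = 7.3642%.
CAPM: 7.3642% = 3.5% + β × 5.37%  ⇒  β = 0.7196.

0.72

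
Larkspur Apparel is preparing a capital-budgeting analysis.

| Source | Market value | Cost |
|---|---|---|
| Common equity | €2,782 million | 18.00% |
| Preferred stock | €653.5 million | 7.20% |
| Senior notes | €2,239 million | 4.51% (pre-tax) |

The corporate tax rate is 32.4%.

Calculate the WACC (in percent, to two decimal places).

10.86%

Total capital V = 2782 + 653.5 + 2239 = 5674.5.
Equity: weight = 2782/5674.5 = 0.4903; cost = 18%.
Preferred: weight = 653.5/5674.5 = 0.1152; cost = 7.2%.
Senior notes: weight = 2239/5674.5 = 0.3946; after-tax cost = 4.51% × (1 − 32.4%) = 3.0488%.
WACC = 0.4903 × 18.0000% + 0.1152 × 7.2000% + 0.3946 × 3.0488% = 10.8569%.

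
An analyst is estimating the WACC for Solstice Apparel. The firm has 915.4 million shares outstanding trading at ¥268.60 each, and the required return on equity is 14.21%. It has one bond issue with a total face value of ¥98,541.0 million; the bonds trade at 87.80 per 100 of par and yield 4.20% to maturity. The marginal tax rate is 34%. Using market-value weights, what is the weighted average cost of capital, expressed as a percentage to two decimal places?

Market value of equity E = 268.6 × 915.4m = 245876.44m. Market value of debt D = 98541m × 87.8/100 = 86518.998m.
Total capital V = 245876.44 + 86518.998 = 332395.438.
Equity: weight = 245876.44/332395.438 = 0.7397; cost = 14.21%.
Bonds outstanding: weight = 86518.998/332395.438 = 0.2603; after-tax cost = 4.2% × (1 − 34%) = 2.7720%.
WACC = 0.7397 × 14.2100% + 0.2603 × 2.7720% = 11.2328%.

11.23%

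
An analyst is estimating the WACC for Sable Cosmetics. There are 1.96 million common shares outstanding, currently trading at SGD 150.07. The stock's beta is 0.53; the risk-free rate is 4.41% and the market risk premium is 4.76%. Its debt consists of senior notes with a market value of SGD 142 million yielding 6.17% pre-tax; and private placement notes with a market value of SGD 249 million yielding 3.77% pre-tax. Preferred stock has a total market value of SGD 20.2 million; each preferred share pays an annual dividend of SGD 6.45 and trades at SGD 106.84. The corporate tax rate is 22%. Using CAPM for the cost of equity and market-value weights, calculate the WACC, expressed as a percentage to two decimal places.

5.07%

Cost of equity via CAPM: Re = 4.41% + 0.53 × 4.76% = 6.9328%.
Cost of preferred: Rp = 6.45 / 106.84 = 6.0371%.
Market value of equity E = 150.07 × 1.96m = 294.1372m.
Total capital V = 294.1372 + 20.2 + 142 + 249 = 705.3372.
Equity: weight = 294.1372/705.3372 = 0.4170; cost = 6.9328%.
Preferred: weight = 20.2/705.3372 = 0.0286; cost = 6.0371%.
Senior notes: weight = 142/705.3372 = 0.2013; after-tax cost = 6.17% × (1 − 22%) = 4.8126%.
Private placement notes: weight = 249/705.3372 = 0.3530; after-tax cost = 3.77% × (1 − 22%) = 2.9406%.
WACC = 0.4170 × 6.9328% + 0.0286 × 6.0371% + 0.2013 × 4.8126% + 0.3530 × 2.9406% = 5.0710%.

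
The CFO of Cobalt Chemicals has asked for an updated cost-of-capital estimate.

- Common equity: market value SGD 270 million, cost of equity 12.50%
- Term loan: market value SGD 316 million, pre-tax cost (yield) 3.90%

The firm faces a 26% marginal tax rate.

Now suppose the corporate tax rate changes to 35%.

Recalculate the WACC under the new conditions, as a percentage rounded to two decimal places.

After the change:
Total capital V = 270 + 316 = 586.
Equity: weight = 270/586 = 0.4608; cost = 12.5%.
Term loan: weight = 316/586 = 0.5392; after-tax cost = 3.9% × (1 − 35%) = 2.5350%.
WACC = 0.4608 × 12.5000% + 0.5392 × 2.5350% = 7.1264%.

7.13%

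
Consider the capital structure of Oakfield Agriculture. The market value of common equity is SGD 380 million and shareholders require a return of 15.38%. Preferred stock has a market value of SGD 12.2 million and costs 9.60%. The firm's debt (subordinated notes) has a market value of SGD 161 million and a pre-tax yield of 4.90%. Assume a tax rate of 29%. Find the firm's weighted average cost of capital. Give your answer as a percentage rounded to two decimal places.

Total capital V = 380 + 12.2 + 161 = 553.2.
Equity: weight = 380/553.2 = 0.6869; cost = 15.38%.
Preferred: weight = 12.2/553.2 = 0.0221; cost = 9.6%.
Subordinated notes: weight = 161/553.2 = 0.2910; after-tax cost = 4.9% × (1 − 29%) = 3.4790%.
WACC = 0.6869 × 15.3800% + 0.0221 × 9.6000% + 0.2910 × 3.4790% = 11.7889%.

11.79%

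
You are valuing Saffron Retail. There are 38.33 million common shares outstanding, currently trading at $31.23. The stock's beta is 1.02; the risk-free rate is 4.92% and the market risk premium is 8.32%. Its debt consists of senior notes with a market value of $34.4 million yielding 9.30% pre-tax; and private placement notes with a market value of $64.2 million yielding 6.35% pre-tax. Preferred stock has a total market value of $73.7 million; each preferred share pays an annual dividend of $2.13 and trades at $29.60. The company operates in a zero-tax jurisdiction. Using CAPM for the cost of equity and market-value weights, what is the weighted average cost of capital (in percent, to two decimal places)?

12.64%

Cost of equity via CAPM: Re = 4.92% + 1.02 × 8.32% = 13.4064%.
Cost of preferred: Rp = 2.13 / 29.6 = 7.1959%.
Market value of equity E = 31.23 × 38.33m = 1197.0459m.
Total capital V = 1197.0459 + 73.7 + 34.4 + 64.2 = 1369.3459.
Equity: weight = 1197.0459/1369.3459 = 0.8742; cost = 13.4064%.
Preferred: weight = 73.7/1369.3459 = 0.0538; cost = 7.1959%.
Senior notes: weight = 34.4/1369.3459 = 0.0251; after-tax cost = 9.3% × (1 − 0%) = 9.3000%.
Private placement notes: weight = 64.2/1369.3459 = 0.0469; after-tax cost = 6.35% × (1 − 0%) = 6.3500%.
WACC = 0.8742 × 13.4064% + 0.0538 × 7.1959% + 0.0251 × 9.3000% + 0.0469 × 6.3500% = 12.6382%.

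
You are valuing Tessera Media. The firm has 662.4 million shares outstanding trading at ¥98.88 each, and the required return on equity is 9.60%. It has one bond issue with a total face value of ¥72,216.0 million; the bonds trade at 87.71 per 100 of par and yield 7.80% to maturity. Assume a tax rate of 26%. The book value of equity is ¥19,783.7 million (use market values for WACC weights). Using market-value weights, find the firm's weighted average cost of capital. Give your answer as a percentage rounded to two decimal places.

Market value of equity E = 98.88 × 662.4m = 65498.112m. Market value of debt D = 72216m × 87.71/100 = 63340.6536m.
Total capital V = 65498.112 + 63340.6536 = 128838.7656.
Equity: weight = 65498.112/128838.7656 = 0.5084; cost = 9.6%.
Bonds outstanding: weight = 63340.6536/128838.7656 = 0.4916; after-tax cost = 7.8% × (1 − 26%) = 5.7720%.
WACC = 0.5084 × 9.6000% + 0.4916 × 5.7720% = 7.7181%.

7.72%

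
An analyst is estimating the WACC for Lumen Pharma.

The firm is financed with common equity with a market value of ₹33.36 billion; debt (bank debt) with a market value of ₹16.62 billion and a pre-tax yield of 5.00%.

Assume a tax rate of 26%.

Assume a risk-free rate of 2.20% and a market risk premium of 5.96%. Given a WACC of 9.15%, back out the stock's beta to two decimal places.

1.62

Total capital V = 33.36 + 16.62 = 49.98.
Equity weight = 33.36/49.98 = 0.6675.
Bank debt weight = 16.62/49.98 = 0.3325.
Debt contribution = 0.3325 × 5% × (1 − 26%) = 1.2304%.
Required equity contribution = 9.15% − 1.2304% = 7.9196%  ⇒  Re = 11.8652%.
CAPM: 11.8652% = 2.2% + β × 5.96%  ⇒  β = 1.6217.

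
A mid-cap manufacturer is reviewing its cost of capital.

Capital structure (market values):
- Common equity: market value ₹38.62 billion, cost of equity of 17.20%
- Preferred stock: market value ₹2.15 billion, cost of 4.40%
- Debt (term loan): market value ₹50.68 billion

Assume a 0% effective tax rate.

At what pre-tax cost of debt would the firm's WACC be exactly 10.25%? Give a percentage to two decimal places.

5.20%

Total capital V = 38.62 + 2.15 + 50.68 = 91.45.
Equity weight = 38.62/91.45 = 0.4223.
Preferred weight = 2.15/91.45 = 0.0235.
Term loan weight = 50.68/91.45 = 0.5542.
Equity contribution = 0.4223 × 17.2% = 7.2637%.
Preferred contribution = 0.0235 × 4.4% = 0.1034%.
Remaining for debt = 10.25% − 7.3671% = 2.8829%.
Rd × (1 − 0%) × 0.5542 = 2.8829%  ⇒  Rd = 5.2020%.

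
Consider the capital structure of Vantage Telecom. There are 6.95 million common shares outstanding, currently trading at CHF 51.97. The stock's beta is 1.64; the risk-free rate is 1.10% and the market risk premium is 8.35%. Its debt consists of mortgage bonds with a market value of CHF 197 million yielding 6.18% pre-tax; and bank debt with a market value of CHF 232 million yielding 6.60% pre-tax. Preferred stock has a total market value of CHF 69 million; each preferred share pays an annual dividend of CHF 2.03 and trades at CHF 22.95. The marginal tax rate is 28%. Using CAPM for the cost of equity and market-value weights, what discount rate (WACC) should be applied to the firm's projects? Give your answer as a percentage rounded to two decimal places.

Cost of equity via CAPM: Re = 1.1% + 1.64 × 8.35% = 14.7940%.
Cost of preferred: Rp = 2.03 / 22.95 = 8.8453%.
Market value of equity E = 51.97 × 6.95m = 361.1915m.
Total capital V = 361.1915 + 69 + 197 + 232 = 859.1915.
Equity: weight = 361.1915/859.1915 = 0.4204; cost = 14.794%.
Preferred: weight = 69/859.1915 = 0.0803; cost = 8.8453%.
Mortgage bonds: weight = 197/859.1915 = 0.2293; after-tax cost = 6.18% × (1 − 28%) = 4.4496%.
Bank debt: weight = 232/859.1915 = 0.2700; after-tax cost = 6.6% × (1 − 28%) = 4.7520%.
WACC = 0.4204 × 14.7940% + 0.0803 × 8.8453% + 0.2293 × 4.4496% + 0.2700 × 4.7520% = 9.2329%.

9.23%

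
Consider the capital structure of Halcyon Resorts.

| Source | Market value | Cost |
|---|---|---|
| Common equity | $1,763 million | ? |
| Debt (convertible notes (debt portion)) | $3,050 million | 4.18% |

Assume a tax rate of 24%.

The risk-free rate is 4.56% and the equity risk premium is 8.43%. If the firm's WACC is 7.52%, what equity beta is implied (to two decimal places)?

Total capital V = 1763 + 3050 = 4813.
Equity weight = 1763/4813 = 0.3663.
Convertible notes (debt portion) weight = 3050/4813 = 0.6337.
Debt contribution = 0.6337 × 4.18% × (1 − 24%) = 2.0131%.
Required equity contribution = 7.52% − 2.0131% = 5.5069%  ⇒  Re = 15.0338%.
CAPM: 15.0338% = 4.56% + β × 8.43%  ⇒  β = 1.2424.

1.24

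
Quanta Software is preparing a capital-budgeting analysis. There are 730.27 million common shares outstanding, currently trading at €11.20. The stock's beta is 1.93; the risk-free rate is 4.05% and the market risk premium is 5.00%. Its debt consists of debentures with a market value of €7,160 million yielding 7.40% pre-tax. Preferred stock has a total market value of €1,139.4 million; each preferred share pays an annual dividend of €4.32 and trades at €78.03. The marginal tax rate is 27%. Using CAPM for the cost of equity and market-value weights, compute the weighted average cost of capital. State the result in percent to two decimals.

Cost of equity via CAPM: Re = 4.05% + 1.93 × 5.0% = 13.7000%.
Cost of preferred: Rp = 4.32 / 78.03 = 5.5363%.
Market value of equity E = 11.2 × 730.27m = 8179.024m.
Total capital V = 8179.024 + 1139.4 + 7160 = 16478.424.
Equity: weight = 8179.024/16478.424 = 0.4963; cost = 13.7%.
Preferred: weight = 1139.4/16478.424 = 0.0691; cost = 5.5363%.
Debentures: weight = 7160/16478.424 = 0.4345; after-tax cost = 7.4% × (1 − 27%) = 5.4020%.
WACC = 0.4963 × 13.7000% + 0.0691 × 5.5363% + 0.4345 × 5.4020% = 9.5300%.

9.53%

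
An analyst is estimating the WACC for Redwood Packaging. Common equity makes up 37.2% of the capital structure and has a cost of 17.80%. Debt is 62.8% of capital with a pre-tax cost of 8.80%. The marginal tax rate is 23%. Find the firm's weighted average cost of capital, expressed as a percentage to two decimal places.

10.88%

After-tax cost of debt = 8.8% × (1 − 23%) = 6.7760%.
WACC = 0.372 × 17.8000% + 0.628 × 6.7760% = 10.8769%.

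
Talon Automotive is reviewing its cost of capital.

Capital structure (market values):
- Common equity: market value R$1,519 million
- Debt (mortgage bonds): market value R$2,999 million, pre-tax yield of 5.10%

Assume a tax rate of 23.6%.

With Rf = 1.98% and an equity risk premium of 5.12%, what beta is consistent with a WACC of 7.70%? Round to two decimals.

2.58

Total capital V = 1519 + 2999 = 4518.
Equity weight = 1519/4518 = 0.3362.
Mortgage bonds weight = 2999/4518 = 0.6638.
Debt contribution = 0.6638 × 5.1% × (1 − 23.6%) = 2.5864%.
Required equity contribution = 7.7% − 2.5864% = 5.1136%  ⇒  Re = 15.2095%.
CAPM: 15.2095% = 1.98% + β × 5.12%  ⇒  β = 2.5839.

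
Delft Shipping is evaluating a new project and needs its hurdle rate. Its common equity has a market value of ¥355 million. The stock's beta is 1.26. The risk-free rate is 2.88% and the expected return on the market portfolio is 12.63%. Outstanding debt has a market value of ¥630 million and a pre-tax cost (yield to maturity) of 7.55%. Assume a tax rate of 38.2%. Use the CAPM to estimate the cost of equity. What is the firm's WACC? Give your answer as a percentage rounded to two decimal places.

8.45%

Market risk premium = 12.63% − 2.88% = 9.75%.
Cost of equity via CAPM: Re = 2.88% + 1.26 × 9.75% = 15.1650%.
Total capital V = 355 + 630 = 985.
Equity: weight = 355/985 = 0.3604; cost = 15.165%.
Debt: weight = 630/985 = 0.6396; after-tax cost = 7.55% × (1 − 38.2%) = 4.6659%.
WACC = 0.3604 × 15.1650% + 0.6396 × 4.6659% = 8.4498%.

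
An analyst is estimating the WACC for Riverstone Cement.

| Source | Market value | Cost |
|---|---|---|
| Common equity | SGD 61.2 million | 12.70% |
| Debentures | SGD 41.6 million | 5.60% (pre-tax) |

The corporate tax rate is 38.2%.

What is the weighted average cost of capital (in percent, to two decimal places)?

Total capital V = 61.2 + 41.6 = 102.8.
Equity: weight = 61.2/102.8 = 0.5953; cost = 12.7%.
Debentures: weight = 41.6/102.8 = 0.4047; after-tax cost = 5.6% × (1 − 38.2%) = 3.4608%.
WACC = 0.5953 × 12.7000% + 0.4047 × 3.4608% = 8.9612%.

8.96%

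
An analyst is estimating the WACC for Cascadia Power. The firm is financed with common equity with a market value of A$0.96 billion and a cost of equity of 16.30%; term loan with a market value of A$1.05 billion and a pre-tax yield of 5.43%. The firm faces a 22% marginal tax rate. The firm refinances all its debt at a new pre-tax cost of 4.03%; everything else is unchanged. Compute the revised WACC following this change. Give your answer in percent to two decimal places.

9.43%

After the change:
Total capital V = 0.96 + 1.05 = 2.01.
Equity: weight = 0.96/2.01 = 0.4776; cost = 16.3%.
Term loan: weight = 1.05/2.01 = 0.5224; after-tax cost = 4.03% × (1 − 22%) = 3.1434%.
WACC = 0.4776 × 16.3000% + 0.5224 × 3.1434% = 9.4271%.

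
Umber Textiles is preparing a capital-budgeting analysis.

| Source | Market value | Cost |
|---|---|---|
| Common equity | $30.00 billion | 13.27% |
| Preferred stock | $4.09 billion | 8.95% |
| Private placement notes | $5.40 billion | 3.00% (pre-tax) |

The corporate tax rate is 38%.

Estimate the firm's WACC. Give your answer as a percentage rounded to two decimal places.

Total capital V = 30 + 4.09 + 5.4 = 39.49.
Equity: weight = 30/39.49 = 0.7597; cost = 13.27%.
Preferred: weight = 4.09/39.49 = 0.1036; cost = 8.95%.
Private placement notes: weight = 5.4/39.49 = 0.1367; after-tax cost = 3% × (1 − 38%) = 1.8600%.
WACC = 0.7597 × 13.2700% + 0.1036 × 8.9500% + 0.1367 × 1.8600% = 11.2623%.

11.26%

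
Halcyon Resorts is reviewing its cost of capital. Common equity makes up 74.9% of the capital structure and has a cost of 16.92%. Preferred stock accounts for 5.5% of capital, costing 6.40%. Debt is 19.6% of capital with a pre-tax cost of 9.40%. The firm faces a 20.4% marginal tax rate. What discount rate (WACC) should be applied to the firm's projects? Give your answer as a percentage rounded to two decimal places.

After-tax cost of debt = 9.4% × (1 − 20.4%) = 7.4824%.
WACC = 0.749 × 16.9200% + 0.055 × 6.4000% + 0.196 × 7.4824% = 14.4916%.

14.49%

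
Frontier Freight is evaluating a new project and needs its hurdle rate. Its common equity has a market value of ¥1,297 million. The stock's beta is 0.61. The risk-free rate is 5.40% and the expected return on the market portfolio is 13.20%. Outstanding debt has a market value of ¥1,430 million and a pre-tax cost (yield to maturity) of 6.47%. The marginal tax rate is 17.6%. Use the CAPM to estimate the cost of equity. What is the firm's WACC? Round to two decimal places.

7.63%

Market risk premium = 13.2% − 5.4% = 7.8%.
Cost of equity via CAPM: Re = 5.4% + 0.61 × 7.8% = 10.1580%.
Total capital V = 1297 + 1430 = 2727.
Equity: weight = 1297/2727 = 0.4756; cost = 10.158%.
Debt: weight = 1430/2727 = 0.5244; after-tax cost = 6.47% × (1 − 17.6%) = 5.3313%.
WACC = 0.4756 × 10.1580% + 0.5244 × 5.3313% = 7.6269%.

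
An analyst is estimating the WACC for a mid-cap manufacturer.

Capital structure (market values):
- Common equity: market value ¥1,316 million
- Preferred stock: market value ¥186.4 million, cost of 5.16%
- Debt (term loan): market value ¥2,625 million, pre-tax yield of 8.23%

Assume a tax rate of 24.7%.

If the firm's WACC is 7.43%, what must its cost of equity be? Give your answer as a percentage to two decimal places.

10.21%

Total capital V = 1316 + 186.4 + 2625 = 4127.4.
Equity weight = 1316/4127.4 = 0.3188.
Preferred weight = 186.4/4127.4 = 0.0452.
Term loan weight = 2625/4127.4 = 0.6360.
Debt contribution = 0.6360 × 8.23% × (1 − 24.7%) = 3.9414%.
Preferred contribution = 0.0452 × 5.16% = 0.2330%.
Required equity contribution = 7.43% − 4.1744% = 3.2556%.
Re = 3.2556% / 0.3188 = 10.2106%.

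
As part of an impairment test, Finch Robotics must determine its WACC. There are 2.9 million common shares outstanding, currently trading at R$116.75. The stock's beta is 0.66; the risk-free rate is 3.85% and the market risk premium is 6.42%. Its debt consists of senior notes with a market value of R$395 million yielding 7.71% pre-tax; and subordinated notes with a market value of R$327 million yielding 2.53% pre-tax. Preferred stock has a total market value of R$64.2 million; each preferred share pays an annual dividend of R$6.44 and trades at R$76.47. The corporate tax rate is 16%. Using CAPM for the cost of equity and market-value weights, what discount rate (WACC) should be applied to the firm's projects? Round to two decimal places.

5.81%

Cost of equity via CAPM: Re = 3.85% + 0.66 × 6.42% = 8.0872%.
Cost of preferred: Rp = 6.44 / 76.47 = 8.4216%.
Market value of equity E = 116.75 × 2.9m = 338.575m.
Total capital V = 338.575 + 64.2 + 395 + 327 = 1124.775.
Equity: weight = 338.575/1124.775 = 0.3010; cost = 8.0872%.
Preferred: weight = 64.2/1124.775 = 0.0571; cost = 8.4216%.
Senior notes: weight = 395/1124.775 = 0.3512; after-tax cost = 7.71% × (1 − 16%) = 6.4764%.
Subordinated notes: weight = 327/1124.775 = 0.2907; after-tax cost = 2.53% × (1 − 16%) = 2.1252%.
WACC = 0.3010 × 8.0872% + 0.0571 × 8.4216% + 0.3512 × 6.4764% + 0.2907 × 2.1252% = 5.8073%.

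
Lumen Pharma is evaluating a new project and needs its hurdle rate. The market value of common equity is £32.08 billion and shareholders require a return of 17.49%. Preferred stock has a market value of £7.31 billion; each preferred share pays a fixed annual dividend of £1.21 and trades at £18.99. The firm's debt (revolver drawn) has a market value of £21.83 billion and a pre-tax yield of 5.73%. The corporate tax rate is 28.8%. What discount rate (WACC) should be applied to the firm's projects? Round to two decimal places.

Cost of preferred: Rp = 1.21 / 18.99 = 6.3718%.
Total capital V = 32.08 + 7.31 + 21.83 = 61.22.
Equity: weight = 32.08/61.22 = 0.5240; cost = 17.49%.
Preferred: weight = 7.31/61.22 = 0.1194; cost = 6.3718%.
Revolver drawn: weight = 21.83/61.22 = 0.3566; after-tax cost = 5.73% × (1 − 28.8%) = 4.0798%.
WACC = 0.5240 × 17.4900% + 0.1194 × 6.3718% + 0.3566 × 4.0798% = 11.3806%.

11.38%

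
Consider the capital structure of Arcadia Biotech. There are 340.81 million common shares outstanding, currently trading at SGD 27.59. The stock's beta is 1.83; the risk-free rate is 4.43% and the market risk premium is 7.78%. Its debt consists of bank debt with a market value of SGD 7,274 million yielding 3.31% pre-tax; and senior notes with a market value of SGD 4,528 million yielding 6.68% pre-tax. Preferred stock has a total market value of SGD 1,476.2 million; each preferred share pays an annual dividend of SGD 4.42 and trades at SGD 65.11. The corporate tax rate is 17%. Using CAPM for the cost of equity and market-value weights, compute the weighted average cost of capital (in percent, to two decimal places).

10.17%

Cost of equity via CAPM: Re = 4.43% + 1.83 × 7.78% = 18.6674%.
Cost of preferred: Rp = 4.42 / 65.11 = 6.7885%.
Market value of equity E = 27.59 × 340.81m = 9402.9479m.
Total capital V = 9402.9479 + 1476.2 + 7274 + 4528 = 22681.1479.
Equity: weight = 9402.9479/22681.1479 = 0.4146; cost = 18.6674%.
Preferred: weight = 1476.2/22681.1479 = 0.0651; cost = 6.7885%.
Bank debt: weight = 7274/22681.1479 = 0.3207; after-tax cost = 3.31% × (1 − 17%) = 2.7473%.
Senior notes: weight = 4528/22681.1479 = 0.1996; after-tax cost = 6.68% × (1 − 17%) = 5.5444%.
WACC = 0.4146 × 18.6674% + 0.0651 × 6.7885% + 0.3207 × 2.7473% + 0.1996 × 5.5444% = 10.1687%.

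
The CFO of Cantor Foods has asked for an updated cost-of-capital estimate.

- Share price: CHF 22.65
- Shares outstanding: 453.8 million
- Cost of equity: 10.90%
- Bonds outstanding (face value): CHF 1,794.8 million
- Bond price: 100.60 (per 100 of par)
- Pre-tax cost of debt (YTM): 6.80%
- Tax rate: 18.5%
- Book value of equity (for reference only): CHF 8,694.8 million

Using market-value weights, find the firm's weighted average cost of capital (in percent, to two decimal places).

10.10%

Market value of equity E = 22.65 × 453.8m = 10278.57m. Market value of debt D = 1794.8m × 100.6/100 = 1805.5688m.
Total capital V = 10278.57 + 1805.5688 = 12084.1388.
Equity: weight = 10278.57/12084.1388 = 0.8506; cost = 10.9%.
Bonds outstanding: weight = 1805.5688/12084.1388 = 0.1494; after-tax cost = 6.8% × (1 − 18.5%) = 5.5420%.
WACC = 0.8506 × 10.9000% + 0.1494 × 5.5420% = 10.0994%.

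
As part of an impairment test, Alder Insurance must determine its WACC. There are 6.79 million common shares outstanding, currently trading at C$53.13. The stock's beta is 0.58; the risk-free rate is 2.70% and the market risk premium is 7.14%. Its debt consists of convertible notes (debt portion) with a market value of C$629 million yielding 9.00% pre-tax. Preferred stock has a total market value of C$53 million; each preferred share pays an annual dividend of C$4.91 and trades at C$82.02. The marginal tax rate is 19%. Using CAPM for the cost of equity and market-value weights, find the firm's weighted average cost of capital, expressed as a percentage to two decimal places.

Cost of equity via CAPM: Re = 2.7% + 0.58 × 7.14% = 6.8412%.
Cost of preferred: Rp = 4.91 / 82.02 = 5.9863%.
Market value of equity E = 53.13 × 6.79m = 360.7527m.
Total capital V = 360.7527 + 53 + 629 = 1042.7527.
Equity: weight = 360.7527/1042.7527 = 0.3460; cost = 6.8412%.
Preferred: weight = 53/1042.7527 = 0.0508; cost = 5.9863%.
Convertible notes (debt portion): weight = 629/1042.7527 = 0.6032; after-tax cost = 9% × (1 − 19%) = 7.2900%.
WACC = 0.3460 × 6.8412% + 0.0508 × 5.9863% + 0.6032 × 7.2900% = 7.0685%.

7.07%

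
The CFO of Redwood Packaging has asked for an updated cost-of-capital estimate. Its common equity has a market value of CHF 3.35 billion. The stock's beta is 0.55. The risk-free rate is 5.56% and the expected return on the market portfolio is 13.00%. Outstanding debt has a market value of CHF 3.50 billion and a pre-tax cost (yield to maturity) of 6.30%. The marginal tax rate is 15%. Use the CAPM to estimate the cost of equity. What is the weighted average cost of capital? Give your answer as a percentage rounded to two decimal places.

Market risk premium = 13.0% − 5.56% = 7.44%.
Cost of equity via CAPM: Re = 5.56% + 0.55 × 7.44% = 9.6520%.
Total capital V = 3.35 + 3.5 = 6.85.
Equity: weight = 3.35/6.85 = 0.4891; cost = 9.652%.
Debt: weight = 3.5/6.85 = 0.5109; after-tax cost = 6.3% × (1 − 15%) = 5.3550%.
WACC = 0.4891 × 9.6520% + 0.5109 × 5.3550% = 7.4565%.

7.46%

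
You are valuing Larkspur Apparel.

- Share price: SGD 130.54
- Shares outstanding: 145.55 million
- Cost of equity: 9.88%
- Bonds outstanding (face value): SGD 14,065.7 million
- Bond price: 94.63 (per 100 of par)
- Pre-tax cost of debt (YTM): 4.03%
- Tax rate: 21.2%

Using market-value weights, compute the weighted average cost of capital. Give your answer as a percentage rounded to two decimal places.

7.12%

Market value of equity E = 130.54 × 145.55m = 19000.097m. Market value of debt D = 14065.7m × 94.63/100 = 13310.37191m.
Total capital V = 19000.097 + 13310.37191 = 32310.46891.
Equity: weight = 19000.097/32310.46891 = 0.5880; cost = 9.88%.
Bonds outstanding: weight = 13310.37191/32310.46891 = 0.4120; after-tax cost = 4.03% × (1 − 21.2%) = 3.1756%.
WACC = 0.5880 × 9.8800% + 0.4120 × 3.1756% = 7.1181%.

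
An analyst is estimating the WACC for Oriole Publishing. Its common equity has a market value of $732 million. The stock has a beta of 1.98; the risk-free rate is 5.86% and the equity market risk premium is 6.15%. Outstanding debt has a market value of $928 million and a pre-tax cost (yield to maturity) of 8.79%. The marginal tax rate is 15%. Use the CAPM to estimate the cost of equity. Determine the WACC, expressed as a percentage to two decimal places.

12.13%

Cost of equity via CAPM: Re = 5.86% + 1.98 × 6.15% = 18.0370%.
Total capital V = 732 + 928 = 1660.
Equity: weight = 732/1660 = 0.4410; cost = 18.037%.
Debt: weight = 928/1660 = 0.5590; after-tax cost = 8.79% × (1 − 15%) = 7.4715%.
WACC = 0.4410 × 18.0370% + 0.5590 × 7.4715% = 12.1305%.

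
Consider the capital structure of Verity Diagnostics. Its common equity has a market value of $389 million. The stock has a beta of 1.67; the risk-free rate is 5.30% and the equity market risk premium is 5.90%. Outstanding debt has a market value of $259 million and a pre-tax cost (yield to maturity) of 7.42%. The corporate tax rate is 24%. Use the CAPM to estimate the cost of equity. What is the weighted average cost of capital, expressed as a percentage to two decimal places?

Cost of equity via CAPM: Re = 5.3% + 1.67 × 5.9% = 15.1530%.
Total capital V = 389 + 259 = 648.
Equity: weight = 389/648 = 0.6003; cost = 15.153%.
Debt: weight = 259/648 = 0.3997; after-tax cost = 7.42% × (1 − 24%) = 5.6392%.
WACC = 0.6003 × 15.1530% + 0.3997 × 5.6392% = 11.3504%.

11.35%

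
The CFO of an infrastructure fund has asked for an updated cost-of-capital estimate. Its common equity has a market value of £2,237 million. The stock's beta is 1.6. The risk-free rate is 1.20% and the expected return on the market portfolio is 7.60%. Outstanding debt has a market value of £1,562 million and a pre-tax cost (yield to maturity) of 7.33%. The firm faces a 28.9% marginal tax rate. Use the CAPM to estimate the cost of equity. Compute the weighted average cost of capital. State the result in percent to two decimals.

8.88%

Market risk premium = 7.6% − 1.2% = 6.4%.
Cost of equity via CAPM: Re = 1.2% + 1.6 × 6.4% = 11.4400%.
Total capital V = 2237 + 1562 = 3799.
Equity: weight = 2237/3799 = 0.5888; cost = 11.44%.
Debt: weight = 1562/3799 = 0.4112; after-tax cost = 7.33% × (1 − 28.9%) = 5.2116%.
WACC = 0.5888 × 11.4400% + 0.4112 × 5.2116% = 8.8791%.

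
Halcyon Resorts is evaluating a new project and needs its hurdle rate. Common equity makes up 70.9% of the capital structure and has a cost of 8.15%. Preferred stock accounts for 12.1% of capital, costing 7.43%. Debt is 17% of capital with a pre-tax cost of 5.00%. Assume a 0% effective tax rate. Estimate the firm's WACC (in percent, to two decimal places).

After-tax cost of debt = 5% × (1 − 0%) = 5.0000%.
WACC = 0.709 × 8.1500% + 0.121 × 7.4300% + 0.170 × 5.0000% = 7.5274%.

7.53%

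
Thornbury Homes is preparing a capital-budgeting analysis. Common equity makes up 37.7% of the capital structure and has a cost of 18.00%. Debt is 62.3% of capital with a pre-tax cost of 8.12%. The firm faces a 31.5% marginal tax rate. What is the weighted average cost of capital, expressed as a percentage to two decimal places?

After-tax cost of debt = 8.12% × (1 − 31.5%) = 5.5622%.
WACC = 0.377 × 18.0000% + 0.623 × 5.5622% = 10.2513%.

10.25%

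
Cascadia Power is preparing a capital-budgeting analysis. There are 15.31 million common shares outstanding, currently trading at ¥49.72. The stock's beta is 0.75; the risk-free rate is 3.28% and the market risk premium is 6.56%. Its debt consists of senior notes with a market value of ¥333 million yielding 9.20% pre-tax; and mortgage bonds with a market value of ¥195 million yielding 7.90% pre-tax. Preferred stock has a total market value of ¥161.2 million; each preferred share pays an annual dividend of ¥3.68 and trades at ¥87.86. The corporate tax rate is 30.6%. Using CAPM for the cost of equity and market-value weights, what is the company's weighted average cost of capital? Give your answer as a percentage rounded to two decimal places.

6.97%

Cost of equity via CAPM: Re = 3.28% + 0.75 × 6.56% = 8.2000%.
Cost of preferred: Rp = 3.68 / 87.86 = 4.1885%.
Market value of equity E = 49.72 × 15.31m = 761.2132m.
Total capital V = 761.2132 + 161.2 + 333 + 195 = 1450.4132.
Equity: weight = 761.2132/1450.4132 = 0.5248; cost = 8.2%.
Preferred: weight = 161.2/1450.4132 = 0.1111; cost = 4.1885%.
Senior notes: weight = 333/1450.4132 = 0.2296; after-tax cost = 9.2% × (1 − 30.6%) = 6.3848%.
Mortgage bonds: weight = 195/1450.4132 = 0.1344; after-tax cost = 7.9% × (1 − 30.6%) = 5.4826%.
WACC = 0.5248 × 8.2000% + 0.1111 × 4.1885% + 0.2296 × 6.3848% + 0.1344 × 5.4826% = 6.9721%.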